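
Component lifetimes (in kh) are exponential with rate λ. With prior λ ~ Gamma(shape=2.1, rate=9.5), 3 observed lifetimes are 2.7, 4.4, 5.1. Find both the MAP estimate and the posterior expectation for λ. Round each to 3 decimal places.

Σ times = 12.2. Posterior: Gamma(shape = 2.1+3 = 5.1, rate = 9.5+12.2 = 21.7).
Mode = (α−1)/β = 4.1/21.7 = 0.189.
Mean = α/β = 5.1/21.7 = 0.235.
The posterior is right-skewed, so the mean exceeds the mode.

MAP = 0.189; posterior mean = 0.235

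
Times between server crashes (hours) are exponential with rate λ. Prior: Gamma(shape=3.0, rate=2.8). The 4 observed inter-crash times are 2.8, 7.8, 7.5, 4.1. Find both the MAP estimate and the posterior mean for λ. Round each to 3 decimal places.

Σ times = 22.2. Posterior: Gamma(shape = 3.0+4 = 7.0, rate = 2.8+22.2 = 25.0).
Mode = (α−1)/β = 6.0/25.0 = 0.240.
Mean = α/β = 7.0/25.0 = 0.280.

MAP = 0.240, posterior mean = 0.280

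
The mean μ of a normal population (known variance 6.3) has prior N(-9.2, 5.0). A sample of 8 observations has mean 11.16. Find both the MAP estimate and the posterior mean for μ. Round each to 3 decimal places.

Posterior for μ is Normal. Precision-weighted mean: (1/5.0·-9.2 + 8/6.3·11.16) / (1/5.0 + 8/6.3) = 8.390.
A Normal posterior is symmetric, so mode = mean.

μ_MAP = 8.390, E[μ|data] = 8.390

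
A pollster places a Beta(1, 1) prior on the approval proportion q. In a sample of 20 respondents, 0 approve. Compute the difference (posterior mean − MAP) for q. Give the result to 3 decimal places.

0.045

Posterior: Beta(1+0, 1+20) = Beta(1, 21).
Since α = 1 ≤ 1 and β > 1, the Beta density is monotone decreasing on [0,1]; the mode is at 0.
Mean = 1/(1+21) = 0.045.
Difference = 0.045 − 0.000 = 0.045.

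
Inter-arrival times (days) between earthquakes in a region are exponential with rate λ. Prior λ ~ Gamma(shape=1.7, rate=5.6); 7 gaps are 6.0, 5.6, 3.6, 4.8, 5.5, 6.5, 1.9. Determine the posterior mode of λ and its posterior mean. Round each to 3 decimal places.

Σ times = 33.9. Posterior: Gamma(shape = 1.7+7 = 8.7, rate = 5.6+33.9 = 39.5).
Mode = (α−1)/β = 7.7/39.5 = 0.195.
Mean = α/β = 8.7/39.5 = 0.220.

posterior mode = 0.195, posterior mean = 0.220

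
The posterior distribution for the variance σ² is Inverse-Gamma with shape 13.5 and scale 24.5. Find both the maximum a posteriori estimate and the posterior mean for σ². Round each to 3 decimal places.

Mode = β/(α+1) = 24.5/14.5 = 1.690.
Mean = β/(α−1) = 24.5/12.5 = 1.960.

MAP = 1.690, posterior mean = 1.960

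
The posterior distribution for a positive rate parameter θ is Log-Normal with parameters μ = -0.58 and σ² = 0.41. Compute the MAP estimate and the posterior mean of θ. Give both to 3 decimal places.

MAP = 0.372, posterior mean = 0.687

Mode = exp(μ − σ²) = exp(-0.99) = 0.372.
Mean = exp(μ + σ²/2) = exp(-0.375) = 0.687.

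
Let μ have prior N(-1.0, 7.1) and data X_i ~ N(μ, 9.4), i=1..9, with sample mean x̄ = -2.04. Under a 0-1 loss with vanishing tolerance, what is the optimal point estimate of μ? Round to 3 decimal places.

-1.907

Posterior for μ is Normal. Precision-weighted mean: (1/7.1·-1.0 + 9/9.4·-2.04) / (1/7.1 + 9/9.4) = -1.907.
A Normal posterior is symmetric, so mode = mean.
This is the posterior mode — the MAP estimate.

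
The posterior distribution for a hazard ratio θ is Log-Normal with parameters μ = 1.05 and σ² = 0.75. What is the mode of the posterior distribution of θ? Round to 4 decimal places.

1.3499

Mode = exp(μ − σ²) = exp(0.30) = 1.3499.
Mean = exp(μ + σ²/2) = exp(1.425) = 4.1579.
This is the posterior mode — the MAP estimate.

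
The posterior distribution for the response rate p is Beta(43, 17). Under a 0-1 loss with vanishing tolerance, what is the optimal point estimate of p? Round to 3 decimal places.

Mode = (43−1)/(43+17−2) = 42/58 = 0.724.
Mean = 43/(43+17) = 43/60 = 0.717.
This is the posterior mode — the MAP estimate.

0.724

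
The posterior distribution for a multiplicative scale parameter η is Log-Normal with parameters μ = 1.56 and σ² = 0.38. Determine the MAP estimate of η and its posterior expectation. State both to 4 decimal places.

Mode = exp(μ − σ²) = exp(1.18) = 3.2544.
Mean = exp(μ + σ²/2) = exp(1.750) = 5.7546.

MAP estimate = 3.2544, posterior expectation = 5.7546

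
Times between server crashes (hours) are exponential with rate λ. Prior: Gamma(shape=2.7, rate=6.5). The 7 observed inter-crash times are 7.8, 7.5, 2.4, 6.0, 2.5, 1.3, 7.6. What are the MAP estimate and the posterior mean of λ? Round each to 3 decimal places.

Σ times = 35.1. Posterior: Gamma(shape = 2.7+7 = 9.7, rate = 6.5+35.1 = 41.6).
Mode = (α−1)/β = 8.7/41.6 = 0.209.
Mean = α/β = 9.7/41.6 = 0.233.

MAP = 0.209; posterior mean = 0.233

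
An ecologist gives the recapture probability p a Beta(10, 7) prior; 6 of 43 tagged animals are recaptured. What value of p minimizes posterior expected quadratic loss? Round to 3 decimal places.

Posterior: Beta(10+6, 7+37) = Beta(16, 44).
Mode = (16−1)/(16+44−2) = 15/58 = 0.259.
Mean = 16/(16+44) = 16/60 = 0.267.
Quadratic loss ⇒ the optimal estimator is the posterior mean.

0.267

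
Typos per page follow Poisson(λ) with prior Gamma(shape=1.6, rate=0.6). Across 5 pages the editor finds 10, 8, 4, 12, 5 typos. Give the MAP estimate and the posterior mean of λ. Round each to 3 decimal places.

Σ counts = 39. Posterior: Gamma(shape = 1.6+39 = 40.6, rate = 0.6+5 = 5.6).
Mode = (α−1)/β = 39.6/5.6 = 7.071.
Mean = α/β = 40.6/5.6 = 7.250.
Right-skewed posterior ⇒ mode < mean.

MAP = 7.071, posterior mean = 7.250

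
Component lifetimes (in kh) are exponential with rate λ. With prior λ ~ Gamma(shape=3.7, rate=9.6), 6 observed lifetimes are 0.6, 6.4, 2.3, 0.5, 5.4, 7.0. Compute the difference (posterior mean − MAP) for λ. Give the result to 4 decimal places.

0.0314

Σ times = 22.2. Posterior: Gamma(shape = 3.7+6 = 9.7, rate = 9.6+22.2 = 31.8).
Mode = (α−1)/β = 8.7/31.8 = 0.2736.
Mean = α/β = 9.7/31.8 = 0.3050.
Difference = 0.3050 − 0.2736 = 0.0314.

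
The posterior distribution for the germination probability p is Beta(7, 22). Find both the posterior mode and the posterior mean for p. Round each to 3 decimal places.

MAP: 0.222. Posterior mean: 0.241.

Mode = (7−1)/(7+22−2) = 6/27 = 0.222.
Mean = 7/(7+22) = 7/29 = 0.241.
Right-skewed posterior ⇒ mode < mean.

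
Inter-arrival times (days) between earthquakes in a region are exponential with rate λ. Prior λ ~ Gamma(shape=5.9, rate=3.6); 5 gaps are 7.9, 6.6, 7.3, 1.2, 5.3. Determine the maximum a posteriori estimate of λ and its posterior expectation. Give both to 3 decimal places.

MAP = 0.310; posterior mean = 0.342

Σ times = 28.3. Posterior: Gamma(shape = 5.9+5 = 10.9, rate = 3.6+28.3 = 31.9).
Mode = (α−1)/β = 9.9/31.9 = 0.310.
Mean = α/β = 10.9/31.9 = 0.342.
Right-skewed posterior ⇒ mode < mean.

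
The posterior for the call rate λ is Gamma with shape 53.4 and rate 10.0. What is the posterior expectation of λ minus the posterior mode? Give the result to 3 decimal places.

0.100

Mode = (α−1)/β = 52.4/10.0 = 5.240.
Mean = α/β = 53.4/10.0 = 5.340.
Difference = 5.340 − 5.240 = 0.100.
The mean is pulled above the mode by the posterior's right skew.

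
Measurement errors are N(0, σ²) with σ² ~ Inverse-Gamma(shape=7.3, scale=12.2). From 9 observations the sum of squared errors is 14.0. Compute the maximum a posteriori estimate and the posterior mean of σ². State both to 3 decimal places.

Posterior: Inverse-Gamma(shape = 7.3+9/2 = 11.8, scale = 12.2+14.0/2 = 19.2).
Mode = β/(α+1) = 19.2/12.8 = 1.500.
Mean = β/(α−1) = 19.2/10.8 = 1.778.
The mean is pulled above the mode by the posterior's right skew.

MAP = 1.500, posterior mean = 1.778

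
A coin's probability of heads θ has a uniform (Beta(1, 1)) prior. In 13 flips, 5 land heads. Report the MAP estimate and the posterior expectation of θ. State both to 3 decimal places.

θ_MAP = 0.385, E[θ|data] = 0.400

Posterior: Beta(1+5, 1+8) = Beta(6, 9).
Mode = (6−1)/(6+9−2) = 5/13 = 0.385.
With a flat prior the MAP equals the MLE, 5/13.
Mean = 6/(6+9) = 6/15 = 0.400.
The posterior is right-skewed, so the mean exceeds the mode.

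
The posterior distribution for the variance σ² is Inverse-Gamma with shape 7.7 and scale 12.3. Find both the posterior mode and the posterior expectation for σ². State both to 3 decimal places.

σ²_MAP = 1.414, E[σ²|data] = 1.836

Mode = β/(α+1) = 12.3/8.7 = 1.414.
Mean = β/(α−1) = 12.3/6.7 = 1.836.
The posterior is right-skewed, so the mean exceeds the mode.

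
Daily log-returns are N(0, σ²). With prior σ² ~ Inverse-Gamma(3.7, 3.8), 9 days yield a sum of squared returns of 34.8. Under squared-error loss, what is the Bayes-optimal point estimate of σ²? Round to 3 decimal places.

2.944

Posterior: Inverse-Gamma(shape = 3.7+9/2 = 8.2, scale = 3.8+34.8/2 = 21.2).
Mode = β/(α+1) = 21.2/9.2 = 2.304.
Mean = β/(α−1) = 21.2/7.2 = 2.944.
Squared-error loss ⇒ the optimal estimator is the posterior mean.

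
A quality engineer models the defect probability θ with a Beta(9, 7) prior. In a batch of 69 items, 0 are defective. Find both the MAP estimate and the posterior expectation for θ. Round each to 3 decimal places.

MAP estimate = 0.096, posterior expectation = 0.106

Posterior: Beta(9+0, 7+69) = Beta(9, 76).
Mode = (9−1)/(9+76−2) = 8/83 = 0.096.
Mean = 9/(9+76) = 9/85 = 0.106.
Mean > mode: the posterior has a right tail.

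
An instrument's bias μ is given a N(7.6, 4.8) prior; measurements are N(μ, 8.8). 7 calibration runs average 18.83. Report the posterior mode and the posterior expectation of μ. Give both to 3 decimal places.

Posterior for μ is Normal. Precision-weighted mean: (1/4.8·7.6 + 7/8.8·18.83) / (1/4.8 + 7/8.8) = 16.499.
A Normal posterior is symmetric, so mode = mean.

MAP = 16.499; posterior mean = 16.499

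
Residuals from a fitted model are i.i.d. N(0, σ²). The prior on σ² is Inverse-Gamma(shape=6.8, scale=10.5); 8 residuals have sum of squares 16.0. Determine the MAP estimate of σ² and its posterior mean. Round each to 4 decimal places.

Posterior: Inverse-Gamma(shape = 6.8+8/2 = 10.8, scale = 10.5+16.0/2 = 18.5).
Mode = β/(α+1) = 18.5/11.8 = 1.5678.
Mean = β/(α−1) = 18.5/9.8 = 1.8878.

σ²_MAP = 1.5678, E[σ²|data] = 1.8878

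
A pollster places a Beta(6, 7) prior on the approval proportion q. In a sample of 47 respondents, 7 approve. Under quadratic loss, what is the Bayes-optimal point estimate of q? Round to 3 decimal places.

Posterior: Beta(6+7, 7+40) = Beta(13, 47).
Mode = (13−1)/(13+47−2) = 12/58 = 0.207.
Mean = 13/(13+47) = 13/60 = 0.217.
Quadratic loss ⇒ the optimal estimator is the posterior mean.

0.217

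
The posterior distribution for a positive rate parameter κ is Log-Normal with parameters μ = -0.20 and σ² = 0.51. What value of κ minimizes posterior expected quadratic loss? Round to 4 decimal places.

1.0565

Mode = exp(μ − σ²) = exp(-0.71) = 0.4916.
Mean = exp(μ + σ²/2) = exp(0.055) = 1.0565.
Quadratic loss ⇒ the optimal estimator is the posterior mean.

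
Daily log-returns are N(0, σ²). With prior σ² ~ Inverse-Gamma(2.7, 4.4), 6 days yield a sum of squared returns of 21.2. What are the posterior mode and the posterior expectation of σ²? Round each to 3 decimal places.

MAP = 2.239; posterior mean = 3.191

Posterior: Inverse-Gamma(shape = 2.7+6/2 = 5.7, scale = 4.4+21.2/2 = 15.0).
Mode = β/(α+1) = 15.0/6.7 = 2.239.
Mean = β/(α−1) = 15.0/4.7 = 3.191.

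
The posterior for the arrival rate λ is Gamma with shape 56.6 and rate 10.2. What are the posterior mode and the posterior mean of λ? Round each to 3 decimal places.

Mode = (α−1)/β = 55.6/10.2 = 5.451.
Mean = α/β = 56.6/10.2 = 5.549.
The mean is pulled above the mode by the posterior's right skew.

posterior mode = 5.451, posterior mean = 5.549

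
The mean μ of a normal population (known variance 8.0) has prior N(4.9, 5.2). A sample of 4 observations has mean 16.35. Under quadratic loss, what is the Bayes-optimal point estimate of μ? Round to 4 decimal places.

13.1694

Posterior for μ is Normal. Precision-weighted mean: (1/5.2·4.9 + 4/8.0·16.35) / (1/5.2 + 4/8.0) = 13.1694.
A Normal posterior is symmetric, so mode = mean.
Quadratic loss ⇒ the optimal estimator is the posterior mean.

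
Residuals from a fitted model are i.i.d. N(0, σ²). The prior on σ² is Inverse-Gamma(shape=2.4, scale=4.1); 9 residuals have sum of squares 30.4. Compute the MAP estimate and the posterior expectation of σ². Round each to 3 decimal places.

Posterior: Inverse-Gamma(shape = 2.4+9/2 = 6.9, scale = 4.1+30.4/2 = 19.3).
Mode = β/(α+1) = 19.3/7.9 = 2.443.
Mean = β/(α−1) = 19.3/5.9 = 3.271.
Right-skewed posterior ⇒ mode < mean.

σ²_MAP = 2.443, E[σ²|data] = 3.271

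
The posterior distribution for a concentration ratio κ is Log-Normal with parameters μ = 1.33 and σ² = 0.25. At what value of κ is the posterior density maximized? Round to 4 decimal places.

2.9447

Mode = exp(μ − σ²) = exp(1.08) = 2.9447.
Mean = exp(μ + σ²/2) = exp(1.455) = 4.2845.
This is the posterior mode — the MAP estimate.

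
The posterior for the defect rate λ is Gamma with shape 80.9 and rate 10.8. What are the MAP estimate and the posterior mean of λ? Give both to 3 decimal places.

Mode = (α−1)/β = 79.9/10.8 = 7.398.
Mean = α/β = 80.9/10.8 = 7.491.

MAP = 7.398; posterior mean = 7.491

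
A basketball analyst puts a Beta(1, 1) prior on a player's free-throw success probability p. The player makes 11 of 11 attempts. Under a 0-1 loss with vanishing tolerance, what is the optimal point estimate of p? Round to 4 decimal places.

1.0000

Posterior: Beta(1+11, 1+0) = Beta(12, 1).
Since β = 1 ≤ 1 and α > 1, the Beta density is monotone increasing on [0,1]; the mode is at 1.
Mean = 12/(12+1) = 0.9231.
This is the posterior mode — the MAP estimate.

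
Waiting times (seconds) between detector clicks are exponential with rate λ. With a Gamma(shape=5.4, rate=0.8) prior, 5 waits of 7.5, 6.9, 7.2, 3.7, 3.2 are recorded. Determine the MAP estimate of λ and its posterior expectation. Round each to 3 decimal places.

Σ times = 28.5. Posterior: Gamma(shape = 5.4+5 = 10.4, rate = 0.8+28.5 = 29.3).
Mode = (α−1)/β = 9.4/29.3 = 0.321.
Mean = α/β = 10.4/29.3 = 0.355.

λ_MAP = 0.321, E[λ|data] = 0.355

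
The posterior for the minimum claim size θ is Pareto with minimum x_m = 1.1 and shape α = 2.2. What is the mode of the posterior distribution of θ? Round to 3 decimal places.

1.100

The Pareto density is strictly decreasing on [x_m, ∞), so the mode is x_m = 1.100.
Mean = α·x_m/(α−1) = 2.2·1.1/1.2 = 2.017.
This is the posterior mode — the MAP estimate.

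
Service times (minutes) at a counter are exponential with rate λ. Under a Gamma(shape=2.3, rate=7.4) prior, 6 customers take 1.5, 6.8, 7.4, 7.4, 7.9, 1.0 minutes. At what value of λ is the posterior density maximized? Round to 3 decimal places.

0.185

Σ times = 32.0. Posterior: Gamma(shape = 2.3+6 = 8.3, rate = 7.4+32.0 = 39.4).
Mode = (α−1)/β = 7.3/39.4 = 0.185.
Mean = α/β = 8.3/39.4 = 0.211.
This is the posterior mode — the MAP estimate.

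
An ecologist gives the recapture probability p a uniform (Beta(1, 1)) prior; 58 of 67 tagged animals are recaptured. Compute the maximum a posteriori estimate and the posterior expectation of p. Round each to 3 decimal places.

Posterior: Beta(1+58, 1+9) = Beta(59, 10).
Mode = (59−1)/(59+10−2) = 58/67 = 0.866.
With a flat prior the MAP equals the MLE, 58/67.
Mean = 59/(59+10) = 59/69 = 0.855.

maximum a posteriori estimate = 0.866, posterior expectation = 0.855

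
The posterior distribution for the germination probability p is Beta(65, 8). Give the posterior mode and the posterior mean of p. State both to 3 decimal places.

posterior mode = 0.901, posterior mean = 0.890

Mode = (65−1)/(65+8−2) = 64/71 = 0.901.
Mean = 65/(65+8) = 65/73 = 0.890.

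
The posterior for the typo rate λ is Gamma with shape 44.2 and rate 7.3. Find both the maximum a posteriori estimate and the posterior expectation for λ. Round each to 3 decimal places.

MAP: 5.918. Posterior mean: 6.055.

Mode = (α−1)/β = 43.2/7.3 = 5.918.
Mean = α/β = 44.2/7.3 = 6.055.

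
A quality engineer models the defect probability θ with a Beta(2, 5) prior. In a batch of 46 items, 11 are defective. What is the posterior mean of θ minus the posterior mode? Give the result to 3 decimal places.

0.010

Posterior: Beta(2+11, 5+35) = Beta(13, 40).
Mode = (13−1)/(13+40−2) = 12/51 = 0.235.
Mean = 13/(13+40) = 13/53 = 0.245.
Difference = 0.245 − 0.235 = 0.010.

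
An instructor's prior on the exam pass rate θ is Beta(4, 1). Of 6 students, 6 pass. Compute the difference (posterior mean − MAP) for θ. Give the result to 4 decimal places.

Posterior: Beta(4+6, 1+0) = Beta(10, 1).
Since β = 1 ≤ 1 and α > 1, the Beta density is monotone increasing on [0,1]; the mode is at 1.
Mean = 10/(10+1) = 0.9091.
Difference = 0.9091 − 1.0000 = -0.0909.
Left-skewed posterior ⇒ mean < mode.

-0.0909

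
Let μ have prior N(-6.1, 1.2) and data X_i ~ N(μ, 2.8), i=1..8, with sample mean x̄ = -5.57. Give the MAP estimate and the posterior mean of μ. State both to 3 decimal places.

Posterior for μ is Normal. Precision-weighted mean: (1/1.2·-6.1 + 8/2.8·-5.57) / (1/1.2 + 8/2.8) = -5.690.
A Normal posterior is symmetric, so mode = mean.

μ_MAP = -5.690, E[μ|data] = -5.690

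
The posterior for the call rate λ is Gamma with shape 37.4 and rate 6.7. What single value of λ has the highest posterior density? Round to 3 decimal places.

5.433

Mode = (α−1)/β = 36.4/6.7 = 5.433.
Mean = α/β = 37.4/6.7 = 5.582.
This is the posterior mode — the MAP estimate.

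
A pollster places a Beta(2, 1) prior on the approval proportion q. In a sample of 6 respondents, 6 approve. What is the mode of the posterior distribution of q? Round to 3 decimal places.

1.000

Posterior: Beta(2+6, 1+0) = Beta(8, 1).
Since β = 1 ≤ 1 and α > 1, the Beta density is monotone increasing on [0,1]; the mode is at 1.
Mean = 8/(8+1) = 0.889.
This is the posterior mode — the MAP estimate.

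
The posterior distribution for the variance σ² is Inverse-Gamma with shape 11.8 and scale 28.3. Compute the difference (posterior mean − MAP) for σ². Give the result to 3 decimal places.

0.409

Mode = β/(α+1) = 28.3/12.8 = 2.211.
Mean = β/(α−1) = 28.3/10.8 = 2.620.
Difference = 2.620 − 2.211 = 0.409.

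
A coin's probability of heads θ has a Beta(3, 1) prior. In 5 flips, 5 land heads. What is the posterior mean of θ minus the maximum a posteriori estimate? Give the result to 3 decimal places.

Posterior: Beta(3+5, 1+0) = Beta(8, 1).
Since β = 1 ≤ 1 and α > 1, the Beta density is monotone increasing on [0,1]; the mode is at 1.
Mean = 8/(8+1) = 0.889.
Difference = 0.889 − 1.000 = -0.111.
Mode > mean: the posterior has a left tail.

-0.111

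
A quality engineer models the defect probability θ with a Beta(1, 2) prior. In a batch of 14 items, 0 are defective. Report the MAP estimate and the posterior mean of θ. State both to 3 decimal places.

Posterior: Beta(1+0, 2+14) = Beta(1, 16).
Since α = 1 ≤ 1 and β > 1, the Beta density is monotone decreasing on [0,1]; the mode is at 0.
Mean = 1/(1+16) = 0.059.

MAP = 0.000; posterior mean = 0.059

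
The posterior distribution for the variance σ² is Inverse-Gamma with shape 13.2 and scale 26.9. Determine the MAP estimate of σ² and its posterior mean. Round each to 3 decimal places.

σ²_MAP = 1.894, E[σ²|data] = 2.205

Mode = β/(α+1) = 26.9/14.2 = 1.894.
Mean = β/(α−1) = 26.9/12.2 = 2.205.
The mean is pulled above the mode by the posterior's right skew.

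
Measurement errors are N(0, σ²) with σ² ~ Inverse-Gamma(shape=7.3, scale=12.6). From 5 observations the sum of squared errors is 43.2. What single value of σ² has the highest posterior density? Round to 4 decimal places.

Posterior: Inverse-Gamma(shape = 7.3+5/2 = 9.8, scale = 12.6+43.2/2 = 34.2).
Mode = β/(α+1) = 34.2/10.8 = 3.1667.
Mean = β/(α−1) = 34.2/8.8 = 3.8864.
This is the posterior mode — the MAP estimate.

3.1667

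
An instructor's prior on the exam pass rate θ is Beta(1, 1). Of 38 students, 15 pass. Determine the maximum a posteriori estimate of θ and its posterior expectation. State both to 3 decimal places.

MAP = 0.395, posterior mean = 0.400

Posterior: Beta(1+15, 1+23) = Beta(16, 24).
Mode = (16−1)/(16+24−2) = 15/38 = 0.395.
With a flat prior the MAP equals the MLE, 15/38.
Mean = 16/(16+24) = 16/40 = 0.400.
Mean > mode: the posterior has a right tail.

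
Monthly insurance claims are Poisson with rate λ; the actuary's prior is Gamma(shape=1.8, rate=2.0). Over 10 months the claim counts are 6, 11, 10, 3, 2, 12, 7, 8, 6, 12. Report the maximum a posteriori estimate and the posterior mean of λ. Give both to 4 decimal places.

λ_MAP = 6.4833, E[λ|data] = 6.5667

Σ counts = 77. Posterior: Gamma(shape = 1.8+77 = 78.8, rate = 2.0+10 = 12.0).
Mode = (α−1)/β = 77.8/12.0 = 6.4833.
Mean = α/β = 78.8/12.0 = 6.5667.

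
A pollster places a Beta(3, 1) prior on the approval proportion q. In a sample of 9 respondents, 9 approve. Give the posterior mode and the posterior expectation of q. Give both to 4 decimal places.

Posterior: Beta(3+9, 1+0) = Beta(12, 1).
Since β = 1 ≤ 1 and α > 1, the Beta density is monotone increasing on [0,1]; the mode is at 1.
Mean = 12/(12+1) = 0.9231.
The mean is pulled below the mode by the posterior's left skew.

MAP: 1.0000. Posterior mean: 0.9231.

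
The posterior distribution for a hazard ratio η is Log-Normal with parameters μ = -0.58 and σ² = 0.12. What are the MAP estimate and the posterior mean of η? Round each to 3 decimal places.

Mode = exp(μ − σ²) = exp(-0.70) = 0.497.
Mean = exp(μ + σ²/2) = exp(-0.520) = 0.595.

MAP: 0.497. Posterior mean: 0.595.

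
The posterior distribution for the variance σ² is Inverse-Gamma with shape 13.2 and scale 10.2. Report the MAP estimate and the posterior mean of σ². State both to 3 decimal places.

MAP: 0.718. Posterior mean: 0.836.

Mode = β/(α+1) = 10.2/14.2 = 0.718.
Mean = β/(α−1) = 10.2/12.2 = 0.836.
Mean > mode: the posterior has a right tail.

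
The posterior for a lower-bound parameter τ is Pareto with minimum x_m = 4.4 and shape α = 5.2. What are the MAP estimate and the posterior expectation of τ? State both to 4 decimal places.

The Pareto density is strictly decreasing on [x_m, ∞), so the mode is x_m = 4.4000.
Mean = α·x_m/(α−1) = 5.2·4.4/4.2 = 5.4476.
Mean > mode: the posterior has a right tail.

MAP estimate = 4.4000, posterior expectation = 5.4476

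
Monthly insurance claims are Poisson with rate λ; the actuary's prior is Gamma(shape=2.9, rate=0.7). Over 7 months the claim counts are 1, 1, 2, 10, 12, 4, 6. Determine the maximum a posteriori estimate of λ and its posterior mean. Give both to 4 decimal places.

MAP = 4.9221; posterior mean = 5.0519

Σ counts = 36. Posterior: Gamma(shape = 2.9+36 = 38.9, rate = 0.7+7 = 7.7).
Mode = (α−1)/β = 37.9/7.7 = 4.9221.
Mean = α/β = 38.9/7.7 = 5.0519.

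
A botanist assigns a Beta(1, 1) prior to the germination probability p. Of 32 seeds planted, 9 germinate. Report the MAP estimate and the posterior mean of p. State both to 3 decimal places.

MAP = 0.281, posterior mean = 0.294

Posterior: Beta(1+9, 1+23) = Beta(10, 24).
Mode = (10−1)/(10+24−2) = 9/32 = 0.281.
Mean = 10/(10+24) = 10/34 = 0.294.
Right-skewed posterior ⇒ mode < mean.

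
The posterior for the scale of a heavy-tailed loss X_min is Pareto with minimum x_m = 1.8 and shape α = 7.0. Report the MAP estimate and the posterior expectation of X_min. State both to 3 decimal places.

The Pareto density is strictly decreasing on [x_m, ∞), so the mode is x_m = 1.800.
Mean = α·x_m/(α−1) = 7.0·1.8/6.0 = 2.100.

MAP = 1.800, posterior mean = 2.100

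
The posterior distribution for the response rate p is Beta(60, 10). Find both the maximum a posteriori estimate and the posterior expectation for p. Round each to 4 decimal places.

Mode = (60−1)/(60+10−2) = 59/68 = 0.8676.
Mean = 60/(60+10) = 60/70 = 0.8571.

MAP: 0.8676. Posterior mean: 0.8571.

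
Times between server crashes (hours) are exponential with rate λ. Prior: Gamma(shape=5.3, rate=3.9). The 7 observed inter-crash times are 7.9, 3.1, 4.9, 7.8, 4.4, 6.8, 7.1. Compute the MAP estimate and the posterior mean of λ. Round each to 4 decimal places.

Σ times = 42.0. Posterior: Gamma(shape = 5.3+7 = 12.3, rate = 3.9+42.0 = 45.9).
Mode = (α−1)/β = 11.3/45.9 = 0.2462.
Mean = α/β = 12.3/45.9 = 0.2680.

MAP = 0.2462; posterior mean = 0.2680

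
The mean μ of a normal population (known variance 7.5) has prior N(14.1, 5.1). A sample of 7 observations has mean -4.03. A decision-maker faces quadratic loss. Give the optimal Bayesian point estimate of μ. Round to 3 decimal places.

Posterior for μ is Normal. Precision-weighted mean: (1/5.1·14.1 + 7/7.5·-4.03) / (1/5.1 + 7/7.5) = -0.882.
A Normal posterior is symmetric, so mode = mean.
Quadratic loss ⇒ the optimal estimator is the posterior mean.

-0.882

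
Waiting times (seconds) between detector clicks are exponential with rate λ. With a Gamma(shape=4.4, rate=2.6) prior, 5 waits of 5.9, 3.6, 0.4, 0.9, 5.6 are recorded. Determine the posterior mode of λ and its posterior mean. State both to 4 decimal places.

Σ times = 16.4. Posterior: Gamma(shape = 4.4+5 = 9.4, rate = 2.6+16.4 = 19.0).
Mode = (α−1)/β = 8.4/19.0 = 0.4421.
Mean = α/β = 9.4/19.0 = 0.4947.

λ_MAP = 0.4421, E[λ|data] = 0.4947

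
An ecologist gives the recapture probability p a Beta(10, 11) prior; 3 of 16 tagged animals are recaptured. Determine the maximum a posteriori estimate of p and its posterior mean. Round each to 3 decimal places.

MAP = 0.343; posterior mean = 0.351

Posterior: Beta(10+3, 11+13) = Beta(13, 24).
Mode = (13−1)/(13+24−2) = 12/35 = 0.343.
Mean = 13/(13+24) = 13/37 = 0.351.
The posterior is right-skewed, so the mean exceeds the mode.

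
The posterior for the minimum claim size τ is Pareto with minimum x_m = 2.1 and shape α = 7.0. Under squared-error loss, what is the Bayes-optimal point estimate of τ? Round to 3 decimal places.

The Pareto density is strictly decreasing on [x_m, ∞), so the mode is x_m = 2.100.
Mean = α·x_m/(α−1) = 7.0·2.1/6.0 = 2.450.
Squared-error loss ⇒ the optimal estimator is the posterior mean.

2.450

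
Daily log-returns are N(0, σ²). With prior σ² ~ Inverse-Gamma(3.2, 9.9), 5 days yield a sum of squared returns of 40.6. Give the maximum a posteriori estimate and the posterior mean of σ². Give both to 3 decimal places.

MAP = 4.507; posterior mean = 6.426

Posterior: Inverse-Gamma(shape = 3.2+5/2 = 5.7, scale = 9.9+40.6/2 = 30.2).
Mode = β/(α+1) = 30.2/6.7 = 4.507.
Mean = β/(α−1) = 30.2/4.7 = 6.426.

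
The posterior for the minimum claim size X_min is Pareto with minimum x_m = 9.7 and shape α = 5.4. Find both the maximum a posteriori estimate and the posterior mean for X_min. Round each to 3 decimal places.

MAP = 9.700, posterior mean = 11.905

The Pareto density is strictly decreasing on [x_m, ∞), so the mode is x_m = 9.700.
Mean = α·x_m/(α−1) = 5.4·9.7/4.4 = 11.905.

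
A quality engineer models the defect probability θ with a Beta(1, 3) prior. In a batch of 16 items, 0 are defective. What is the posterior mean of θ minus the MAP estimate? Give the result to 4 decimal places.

Posterior: Beta(1+0, 3+16) = Beta(1, 19).
Since α = 1 ≤ 1 and β > 1, the Beta density is monotone decreasing on [0,1]; the mode is at 0.
Mean = 1/(1+19) = 0.0500.
Difference = 0.0500 − 0.0000 = 0.0500.
Mean > mode: the posterior has a right tail.

0.0500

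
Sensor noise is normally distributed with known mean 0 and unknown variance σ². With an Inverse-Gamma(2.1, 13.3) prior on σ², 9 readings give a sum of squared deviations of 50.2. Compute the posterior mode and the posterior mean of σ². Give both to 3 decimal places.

Posterior: Inverse-Gamma(shape = 2.1+9/2 = 6.6, scale = 13.3+50.2/2 = 38.4).
Mode = β/(α+1) = 38.4/7.6 = 5.053.
Mean = β/(α−1) = 38.4/5.6 = 6.857.

σ²_MAP = 5.053, E[σ²|data] = 6.857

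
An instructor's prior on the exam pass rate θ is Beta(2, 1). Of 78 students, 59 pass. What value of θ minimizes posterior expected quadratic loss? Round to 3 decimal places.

Posterior: Beta(2+59, 1+19) = Beta(61, 20).
Mode = (61−1)/(61+20−2) = 60/79 = 0.759.
Mean = 61/(61+20) = 61/81 = 0.753.
Quadratic loss ⇒ the optimal estimator is the posterior mean.

0.753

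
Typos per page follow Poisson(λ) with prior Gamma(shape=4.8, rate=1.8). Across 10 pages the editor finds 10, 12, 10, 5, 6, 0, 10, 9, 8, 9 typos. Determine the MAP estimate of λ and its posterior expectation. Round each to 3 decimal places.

MAP = 7.017, posterior mean = 7.102

Σ counts = 79. Posterior: Gamma(shape = 4.8+79 = 83.8, rate = 1.8+10 = 11.8).
Mode = (α−1)/β = 82.8/11.8 = 7.017.
Mean = α/β = 83.8/11.8 = 7.102.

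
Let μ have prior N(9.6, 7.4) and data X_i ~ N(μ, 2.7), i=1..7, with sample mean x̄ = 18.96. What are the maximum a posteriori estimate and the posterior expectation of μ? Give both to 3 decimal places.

MAP: 18.496. Posterior mean: 18.496.

Posterior for μ is Normal. Precision-weighted mean: (1/7.4·9.6 + 7/2.7·18.96) / (1/7.4 + 7/2.7) = 18.496.
A Normal posterior is symmetric, so mode = mean.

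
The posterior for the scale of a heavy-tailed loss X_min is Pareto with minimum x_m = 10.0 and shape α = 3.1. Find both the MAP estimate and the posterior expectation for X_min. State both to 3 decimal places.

MAP = 10.000, posterior mean = 14.762

The Pareto density is strictly decreasing on [x_m, ∞), so the mode is x_m = 10.000.
Mean = α·x_m/(α−1) = 3.1·10.0/2.1 = 14.762.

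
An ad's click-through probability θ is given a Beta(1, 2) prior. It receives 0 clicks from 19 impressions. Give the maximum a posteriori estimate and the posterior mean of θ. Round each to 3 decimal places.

MAP = 0.000, posterior mean = 0.045

Posterior: Beta(1+0, 2+19) = Beta(1, 21).
Since α = 1 ≤ 1 and β > 1, the Beta density is monotone decreasing on [0,1]; the mode is at 0.
Mean = 1/(1+21) = 0.045.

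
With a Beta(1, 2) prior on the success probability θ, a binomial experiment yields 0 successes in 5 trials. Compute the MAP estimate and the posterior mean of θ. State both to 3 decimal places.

MAP = 0.000; posterior mean = 0.125

Posterior: Beta(1+0, 2+5) = Beta(1, 7).
Since α = 1 ≤ 1 and β > 1, the Beta density is monotone decreasing on [0,1]; the mode is at 0.
Mean = 1/(1+7) = 0.125.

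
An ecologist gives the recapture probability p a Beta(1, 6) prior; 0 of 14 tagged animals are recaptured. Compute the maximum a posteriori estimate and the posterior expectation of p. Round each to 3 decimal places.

Posterior: Beta(1+0, 6+14) = Beta(1, 20).
Since α = 1 ≤ 1 and β > 1, the Beta density is monotone decreasing on [0,1]; the mode is at 0.
Mean = 1/(1+20) = 0.048.
The posterior is right-skewed, so the mean exceeds the mode.

p_MAP = 0.000, E[p|data] = 0.048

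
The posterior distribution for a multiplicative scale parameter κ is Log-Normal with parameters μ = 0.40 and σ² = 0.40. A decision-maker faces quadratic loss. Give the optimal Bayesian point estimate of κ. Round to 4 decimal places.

Mode = exp(μ − σ²) = exp(0.00) = 1.0000.
Mean = exp(μ + σ²/2) = exp(0.600) = 1.8221.
Quadratic loss ⇒ the optimal estimator is the posterior mean.

1.8221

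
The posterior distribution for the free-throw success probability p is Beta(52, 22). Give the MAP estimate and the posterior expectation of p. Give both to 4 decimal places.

MAP estimate = 0.7083, posterior expectation = 0.7027

Mode = (52−1)/(52+22−2) = 51/72 = 0.7083.
Mean = 52/(52+22) = 52/74 = 0.7027.
The posterior is left-skewed, so the mode exceeds the mean.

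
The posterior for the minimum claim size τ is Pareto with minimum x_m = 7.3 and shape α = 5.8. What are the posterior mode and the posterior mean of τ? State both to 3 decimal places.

The Pareto density is strictly decreasing on [x_m, ∞), so the mode is x_m = 7.300.
Mean = α·x_m/(α−1) = 5.8·7.3/4.8 = 8.821.

MAP: 7.300. Posterior mean: 8.821.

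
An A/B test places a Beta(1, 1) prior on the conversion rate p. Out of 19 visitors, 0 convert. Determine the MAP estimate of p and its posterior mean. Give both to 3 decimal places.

MAP = 0.000; posterior mean = 0.048

Posterior: Beta(1+0, 1+19) = Beta(1, 20).
Since α = 1 ≤ 1 and β > 1, the Beta density is monotone decreasing on [0,1]; the mode is at 0.
Mean = 1/(1+20) = 0.048.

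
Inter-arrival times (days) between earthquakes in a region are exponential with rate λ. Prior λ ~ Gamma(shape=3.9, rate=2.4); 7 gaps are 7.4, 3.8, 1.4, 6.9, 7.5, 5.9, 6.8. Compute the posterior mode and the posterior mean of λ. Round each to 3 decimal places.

MAP: 0.235. Posterior mean: 0.259.

Σ times = 39.7. Posterior: Gamma(shape = 3.9+7 = 10.9, rate = 2.4+39.7 = 42.1).
Mode = (α−1)/β = 9.9/42.1 = 0.235.
Mean = α/β = 10.9/42.1 = 0.259.
The posterior is right-skewed, so the mean exceeds the mode.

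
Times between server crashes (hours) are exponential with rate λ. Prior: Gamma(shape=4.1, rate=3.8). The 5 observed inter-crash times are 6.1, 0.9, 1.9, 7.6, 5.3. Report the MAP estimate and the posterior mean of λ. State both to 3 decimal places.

MAP estimate = 0.316, posterior mean = 0.355

Σ times = 21.8. Posterior: Gamma(shape = 4.1+5 = 9.1, rate = 3.8+21.8 = 25.6).
Mode = (α−1)/β = 8.1/25.6 = 0.316.
Mean = α/β = 9.1/25.6 = 0.355.
The mean is pulled above the mode by the posterior's right skew.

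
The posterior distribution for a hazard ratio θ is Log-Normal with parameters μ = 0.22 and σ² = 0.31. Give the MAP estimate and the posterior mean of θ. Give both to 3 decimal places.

Mode = exp(μ − σ²) = exp(-0.09) = 0.914.
Mean = exp(μ + σ²/2) = exp(0.375) = 1.455.

MAP = 0.914; posterior mean = 1.455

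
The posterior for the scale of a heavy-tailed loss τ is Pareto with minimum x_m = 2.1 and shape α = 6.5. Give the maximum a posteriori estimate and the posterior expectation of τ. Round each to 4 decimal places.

MAP: 2.1000. Posterior mean: 2.4818.

The Pareto density is strictly decreasing on [x_m, ∞), so the mode is x_m = 2.1000.
Mean = α·x_m/(α−1) = 6.5·2.1/5.5 = 2.4818.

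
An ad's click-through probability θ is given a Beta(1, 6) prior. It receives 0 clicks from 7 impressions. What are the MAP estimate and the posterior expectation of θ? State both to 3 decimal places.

Posterior: Beta(1+0, 6+7) = Beta(1, 13).
Since α = 1 ≤ 1 and β > 1, the Beta density is monotone decreasing on [0,1]; the mode is at 0.
Mean = 1/(1+13) = 0.071.

MAP estimate = 0.000, posterior expectation = 0.071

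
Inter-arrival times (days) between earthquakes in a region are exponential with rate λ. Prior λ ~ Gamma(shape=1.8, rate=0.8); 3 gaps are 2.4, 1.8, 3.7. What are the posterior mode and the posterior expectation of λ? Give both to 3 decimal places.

Σ times = 7.9. Posterior: Gamma(shape = 1.8+3 = 4.8, rate = 0.8+7.9 = 8.7).
Mode = (α−1)/β = 3.8/8.7 = 0.437.
Mean = α/β = 4.8/8.7 = 0.552.

MAP = 0.437, posterior mean = 0.552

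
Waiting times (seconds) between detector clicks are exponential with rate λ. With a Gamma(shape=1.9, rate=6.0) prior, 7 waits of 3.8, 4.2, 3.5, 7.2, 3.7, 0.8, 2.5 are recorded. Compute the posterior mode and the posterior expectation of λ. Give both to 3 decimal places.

MAP = 0.249; posterior mean = 0.281

Σ times = 25.7. Posterior: Gamma(shape = 1.9+7 = 8.9, rate = 6.0+25.7 = 31.7).
Mode = (α−1)/β = 7.9/31.7 = 0.249.
Mean = α/β = 8.9/31.7 = 0.281.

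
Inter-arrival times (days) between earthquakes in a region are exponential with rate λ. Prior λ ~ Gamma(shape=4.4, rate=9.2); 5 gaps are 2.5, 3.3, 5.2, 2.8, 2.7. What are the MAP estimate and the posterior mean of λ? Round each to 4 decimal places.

MAP = 0.3268, posterior mean = 0.3658

Σ times = 16.5. Posterior: Gamma(shape = 4.4+5 = 9.4, rate = 9.2+16.5 = 25.7).
Mode = (α−1)/β = 8.4/25.7 = 0.3268.
Mean = α/β = 9.4/25.7 = 0.3658.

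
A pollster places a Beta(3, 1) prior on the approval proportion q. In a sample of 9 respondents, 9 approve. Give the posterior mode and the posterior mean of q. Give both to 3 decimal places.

MAP = 1.000; posterior mean = 0.923

Posterior: Beta(3+9, 1+0) = Beta(12, 1).
Since β = 1 ≤ 1 and α > 1, the Beta density is monotone increasing on [0,1]; the mode is at 1.
Mean = 12/(12+1) = 0.923.
The mean is pulled below the mode by the posterior's left skew.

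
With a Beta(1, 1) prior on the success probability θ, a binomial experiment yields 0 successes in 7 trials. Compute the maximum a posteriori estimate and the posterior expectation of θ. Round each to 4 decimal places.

Posterior: Beta(1+0, 1+7) = Beta(1, 8).
Since α = 1 ≤ 1 and β > 1, the Beta density is monotone decreasing on [0,1]; the mode is at 0.
Mean = 1/(1+8) = 0.1111.

MAP = 0.0000, posterior mean = 0.1111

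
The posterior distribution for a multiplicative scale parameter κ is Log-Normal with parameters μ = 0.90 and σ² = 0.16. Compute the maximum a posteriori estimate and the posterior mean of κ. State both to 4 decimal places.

MAP = 2.0959; posterior mean = 2.6645

Mode = exp(μ − σ²) = exp(0.74) = 2.0959.
Mean = exp(μ + σ²/2) = exp(0.980) = 2.6645.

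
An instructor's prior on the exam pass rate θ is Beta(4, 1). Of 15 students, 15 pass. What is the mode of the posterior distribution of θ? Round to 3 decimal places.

Posterior: Beta(4+15, 1+0) = Beta(19, 1).
Since β = 1 ≤ 1 and α > 1, the Beta density is monotone increasing on [0,1]; the mode is at 1.
Mean = 19/(19+1) = 0.950.
This is the posterior mode — the MAP estimate.

1.000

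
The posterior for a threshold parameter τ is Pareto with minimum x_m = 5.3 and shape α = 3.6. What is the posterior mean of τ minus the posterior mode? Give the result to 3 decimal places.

2.038

The Pareto density is strictly decreasing on [x_m, ∞), so the mode is x_m = 5.300.
Mean = α·x_m/(α−1) = 3.6·5.3/2.6 = 7.338.
Difference = 7.338 − 5.300 = 2.038.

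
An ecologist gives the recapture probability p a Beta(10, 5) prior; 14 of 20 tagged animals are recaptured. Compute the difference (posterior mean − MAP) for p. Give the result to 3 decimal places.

-0.011

Posterior: Beta(10+14, 5+6) = Beta(24, 11).
Mode = (24−1)/(24+11−2) = 23/33 = 0.697.
Mean = 24/(24+11) = 24/35 = 0.686.
Difference = 0.686 − 0.697 = -0.011.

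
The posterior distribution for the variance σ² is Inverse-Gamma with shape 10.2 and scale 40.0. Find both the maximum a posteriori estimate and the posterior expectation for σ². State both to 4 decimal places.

Mode = β/(α+1) = 40.0/11.2 = 3.5714.
Mean = β/(α−1) = 40.0/9.2 = 4.3478.
The mean is pulled above the mode by the posterior's right skew.

MAP = 3.5714, posterior mean = 4.3478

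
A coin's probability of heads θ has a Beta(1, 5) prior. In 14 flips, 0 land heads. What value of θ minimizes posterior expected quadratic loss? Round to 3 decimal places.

0.050

Posterior: Beta(1+0, 5+14) = Beta(1, 19).
Since α = 1 ≤ 1 and β > 1, the Beta density is monotone decreasing on [0,1]; the mode is at 0.
Mean = 1/(1+19) = 0.050.
Quadratic loss ⇒ the optimal estimator is the posterior mean.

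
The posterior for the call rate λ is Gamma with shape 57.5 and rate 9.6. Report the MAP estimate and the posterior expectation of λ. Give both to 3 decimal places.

MAP estimate = 5.885, posterior expectation = 5.990

Mode = (α−1)/β = 56.5/9.6 = 5.885.
Mean = α/β = 57.5/9.6 = 5.990.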